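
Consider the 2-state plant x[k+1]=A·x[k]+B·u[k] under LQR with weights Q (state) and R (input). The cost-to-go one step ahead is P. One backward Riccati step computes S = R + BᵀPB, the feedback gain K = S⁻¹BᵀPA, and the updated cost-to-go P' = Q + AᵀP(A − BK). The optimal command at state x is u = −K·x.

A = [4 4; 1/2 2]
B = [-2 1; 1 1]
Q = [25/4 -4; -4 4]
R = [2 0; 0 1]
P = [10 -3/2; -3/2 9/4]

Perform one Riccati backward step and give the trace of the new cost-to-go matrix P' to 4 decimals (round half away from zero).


BᵀP = [-21.5000 5.2500; 8.5000 0.7500]
S = R + BᵀPB = [2 0; 0 1] + [48.2500 -16.2500; -16.2500 9.2500] = [50.2500 -16.2500; -16.2500 10.2500]
BᵀPA = [-83.3750 -75.5000; 34.3750 35.5000]
K = S⁻¹·BᵀPA = [-1.1793 -0.7849; 1.4841 2.2191]
A−BK = [0.1574 0.2112; 0.1952 0.5657]
AᵀP(A−BK) = [5.2251 5.5299; 5.5299 6.9641]
P' = Q + AᵀP(A−BK) = [11.4751 1.5299; 1.5299 10.9641]
tr(P') = 22.4392

22.4392


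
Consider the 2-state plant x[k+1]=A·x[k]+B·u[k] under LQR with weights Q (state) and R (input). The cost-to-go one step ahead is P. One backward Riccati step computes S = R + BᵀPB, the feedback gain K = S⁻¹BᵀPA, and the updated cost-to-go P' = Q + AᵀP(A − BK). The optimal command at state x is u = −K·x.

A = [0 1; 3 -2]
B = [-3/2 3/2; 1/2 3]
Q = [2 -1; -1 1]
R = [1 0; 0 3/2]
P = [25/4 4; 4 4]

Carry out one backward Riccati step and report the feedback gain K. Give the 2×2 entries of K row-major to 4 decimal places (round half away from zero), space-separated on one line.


BᵀP = [-7.3750 -4.0000; 21.3750 18.0000]
S = R + BᵀPB = [1 0; 0 3/2] + [9.0625 -23.0625; -23.0625 86.0625] = [10.0625 -23.0625; -23.0625 87.5625]
BᵀPA = [-12.0000 0.6250; 54.0000 -14.6250]
K = S⁻¹·BᵀPA = [0.5573 -0.8091; 0.7635 -0.3801]
A−BK = [-0.3093 0.3565; 0.4309 -0.4550]
AᵀP(A−BK) = [1.4593 -1.1823; -1.1823 1.1962]
P' = Q + AᵀP(A−BK) = [3.4593 -2.1823; -2.1823 2.1962]
tr(P') = 5.6556

0.5573 -0.8091 0.7635 -0.3801


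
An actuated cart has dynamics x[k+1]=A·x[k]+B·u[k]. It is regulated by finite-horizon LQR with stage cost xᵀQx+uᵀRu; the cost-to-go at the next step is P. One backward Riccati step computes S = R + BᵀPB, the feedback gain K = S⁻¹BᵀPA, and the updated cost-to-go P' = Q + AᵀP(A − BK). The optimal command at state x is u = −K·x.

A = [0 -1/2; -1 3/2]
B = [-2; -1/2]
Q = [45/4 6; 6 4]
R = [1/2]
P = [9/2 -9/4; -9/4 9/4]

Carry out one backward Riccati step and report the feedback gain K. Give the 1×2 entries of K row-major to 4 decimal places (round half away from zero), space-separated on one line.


BᵀP = [-7.8750 3.3750]
S = R + BᵀPB = [1/2] + [14.0625] = [14.5625]
BᵀPA = [-3.3750 9.0000]
K = S⁻¹·BᵀPA = [-0.2318 0.6180]
A−BK = [-0.4635 0.7361; -1.1159 1.8090]
AᵀP(A−BK) = [1.4678 -2.4142; -2.4142 4.0003]
P' = Q + AᵀP(A−BK) = [12.7178 3.5858; 3.5858 8.0003]
tr(P') = 20.7181

-0.2318 0.6180


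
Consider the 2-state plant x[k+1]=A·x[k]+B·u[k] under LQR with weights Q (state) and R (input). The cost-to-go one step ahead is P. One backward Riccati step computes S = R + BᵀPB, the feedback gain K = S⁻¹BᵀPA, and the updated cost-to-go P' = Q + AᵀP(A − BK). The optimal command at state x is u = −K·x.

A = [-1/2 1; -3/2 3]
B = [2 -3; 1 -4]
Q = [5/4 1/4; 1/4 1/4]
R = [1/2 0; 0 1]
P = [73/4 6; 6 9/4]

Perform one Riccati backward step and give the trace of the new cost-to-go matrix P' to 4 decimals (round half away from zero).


2.2125

BᵀP = [42.5000 14.2500; -78.7500 -27.0000]
S = R + BᵀPB = [1/2 0; 0 1] + [99.2500 -184.5000; -184.5000 344.2500] = [99.7500 -184.5000; -184.5000 345.2500]
BᵀPA = [-42.6250 85.2500; 79.8750 -159.7500]
K = S⁻¹·BᵀPA = [0.0518 -0.1037; 0.2591 -0.5181]
A−BK = [0.1735 -0.3470; -0.5156 1.0312]
AᵀP(A−BK) = [0.1425 -0.2850; -0.2850 0.5700]
P' = Q + AᵀP(A−BK) = [1.3925 -0.0350; -0.0350 0.8200]
tr(P') = 2.2125


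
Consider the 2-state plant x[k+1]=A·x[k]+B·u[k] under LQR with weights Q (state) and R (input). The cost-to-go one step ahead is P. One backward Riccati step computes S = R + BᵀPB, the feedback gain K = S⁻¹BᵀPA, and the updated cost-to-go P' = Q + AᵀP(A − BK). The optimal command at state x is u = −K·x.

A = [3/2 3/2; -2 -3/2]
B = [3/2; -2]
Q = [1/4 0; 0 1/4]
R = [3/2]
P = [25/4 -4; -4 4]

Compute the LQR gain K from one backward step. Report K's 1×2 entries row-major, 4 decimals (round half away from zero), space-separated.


0.9730 0.8470

BᵀP = [17.3750 -14.0000]
S = R + BᵀPB = [3/2] + [54.0625] = [55.5625]
BᵀPA = [54.0625 47.0625]
K = S⁻¹·BᵀPA = [0.9730 0.8470]
A−BK = [0.0405 0.2295; -0.0540 0.1940]
AᵀP(A−BK) = [1.4595 1.2705; 1.2705 1.1997]
P' = Q + AᵀP(A−BK) = [1.7095 1.2705; 1.2705 1.4497]
tr(P') = 3.1592


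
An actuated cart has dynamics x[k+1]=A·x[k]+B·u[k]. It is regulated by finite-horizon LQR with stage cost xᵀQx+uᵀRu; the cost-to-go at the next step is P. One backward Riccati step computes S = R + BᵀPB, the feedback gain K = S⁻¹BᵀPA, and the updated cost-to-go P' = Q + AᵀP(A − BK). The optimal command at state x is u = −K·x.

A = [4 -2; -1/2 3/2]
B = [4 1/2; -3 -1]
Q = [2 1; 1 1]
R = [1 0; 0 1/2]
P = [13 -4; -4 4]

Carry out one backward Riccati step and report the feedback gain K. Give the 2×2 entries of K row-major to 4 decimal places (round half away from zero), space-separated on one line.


1.1616 -0.4856 -2.1020 -0.0738

BᵀP = [64.0000 -28.0000; 10.5000 -6.0000]
S = R + BᵀPB = [1 0; 0 1/2] + [340.0000 60.0000; 60.0000 11.2500] = [341.0000 60.0000; 60.0000 11.7500]
BᵀPA = [270.0000 -170.0000; 45.0000 -30.0000]
K = S⁻¹·BᵀPA = [1.1616 -0.4856; -2.1020 -0.0738]
A−BK = [0.4044 -0.0209; 0.8829 -0.0304]
AᵀP(A−BK) = [5.9465 -0.5808; -0.5808 0.2428]
P' = Q + AᵀP(A−BK) = [7.9465 0.4192; 0.4192 1.2428]
tr(P') = 9.1893


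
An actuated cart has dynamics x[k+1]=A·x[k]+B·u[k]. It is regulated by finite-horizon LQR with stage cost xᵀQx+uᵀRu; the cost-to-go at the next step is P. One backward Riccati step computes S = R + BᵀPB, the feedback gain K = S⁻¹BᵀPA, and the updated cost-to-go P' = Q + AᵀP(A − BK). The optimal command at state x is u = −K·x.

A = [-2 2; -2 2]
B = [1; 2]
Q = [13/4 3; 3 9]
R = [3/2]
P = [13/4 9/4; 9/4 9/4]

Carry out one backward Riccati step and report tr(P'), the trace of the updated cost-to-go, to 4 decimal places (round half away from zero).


18.3159

BᵀP = [7.7500 6.7500]
S = R + BᵀPB = [3/2] + [21.2500] = [22.7500]
BᵀPA = [-29.0000 29.0000]
K = S⁻¹·BᵀPA = [-1.2747 1.2747]
A−BK = [-0.7253 0.7253; 0.5495 -0.5495]
AᵀP(A−BK) = [3.0330 -3.0330; -3.0330 3.0330]
P' = Q + AᵀP(A−BK) = [6.2830 -0.0330; -0.0330 12.0330]
tr(P') = 18.3159


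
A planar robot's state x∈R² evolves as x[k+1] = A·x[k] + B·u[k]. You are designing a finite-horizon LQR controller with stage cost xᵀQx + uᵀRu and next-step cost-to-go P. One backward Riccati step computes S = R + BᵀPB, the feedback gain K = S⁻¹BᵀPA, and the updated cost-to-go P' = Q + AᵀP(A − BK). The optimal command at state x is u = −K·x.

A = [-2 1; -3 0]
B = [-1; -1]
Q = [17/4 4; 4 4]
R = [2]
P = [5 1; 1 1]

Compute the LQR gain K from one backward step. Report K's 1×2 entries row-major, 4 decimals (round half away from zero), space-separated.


BᵀP = [-6.0000 -2.0000]
S = R + BᵀPB = [2] + [8.0000] = [10.0000]
BᵀPA = [18.0000 -6.0000]
K = S⁻¹·BᵀPA = [1.8000 -0.6000]
A−BK = [-0.2000 0.4000; -1.2000 -0.6000]
AᵀP(A−BK) = [8.6000 -2.2000; -2.2000 1.4000]
P' = Q + AᵀP(A−BK) = [12.8500 1.8000; 1.8000 5.4000]
tr(P') = 18.2500

1.8000 -0.6000


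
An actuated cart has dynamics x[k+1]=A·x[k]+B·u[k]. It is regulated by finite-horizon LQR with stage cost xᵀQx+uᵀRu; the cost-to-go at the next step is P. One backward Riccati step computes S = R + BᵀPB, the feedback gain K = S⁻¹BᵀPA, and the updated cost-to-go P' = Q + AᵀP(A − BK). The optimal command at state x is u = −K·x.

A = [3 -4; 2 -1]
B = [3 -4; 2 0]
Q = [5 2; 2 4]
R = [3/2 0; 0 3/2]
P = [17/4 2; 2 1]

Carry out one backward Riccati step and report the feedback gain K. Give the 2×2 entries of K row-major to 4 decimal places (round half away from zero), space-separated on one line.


BᵀP = [16.7500 8.0000; -17.0000 -8.0000]
S = R + BᵀPB = [3/2 0; 0 3/2] + [66.2500 -67.0000; -67.0000 68.0000] = [67.7500 -67.0000; -67.0000 69.5000]
BᵀPA = [66.2500 -75.0000; -67.0000 76.0000]
K = S⁻¹·BᵀPA = [0.5253 -0.5487; -0.4576 0.5646]
A−BK = [-0.4064 -0.0956; 0.9493 0.0973]
AᵀP(A−BK) = [0.7880 -0.8230; -0.8230 0.9408]
P' = Q + AᵀP(A−BK) = [5.7880 1.1770; 1.1770 4.9408]
tr(P') = 10.7288

0.5253 -0.5487 -0.4576 0.5646


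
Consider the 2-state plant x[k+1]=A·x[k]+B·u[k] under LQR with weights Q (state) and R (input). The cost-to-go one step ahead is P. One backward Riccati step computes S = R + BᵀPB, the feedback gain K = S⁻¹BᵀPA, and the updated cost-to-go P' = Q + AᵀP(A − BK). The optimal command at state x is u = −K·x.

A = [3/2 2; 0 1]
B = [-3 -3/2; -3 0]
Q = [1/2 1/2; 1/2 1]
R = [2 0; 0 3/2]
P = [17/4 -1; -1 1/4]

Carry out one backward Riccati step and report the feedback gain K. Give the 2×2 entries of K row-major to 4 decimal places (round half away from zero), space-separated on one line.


BᵀP = [-9.7500 2.2500; -6.3750 1.5000]
S = R + BᵀPB = [2 0; 0 3/2] + [22.5000 14.6250; 14.6250 9.5625] = [24.5000 14.6250; 14.6250 11.0625]
BᵀPA = [-14.6250 -17.2500; -9.5625 -11.2500]
K = S⁻¹·BᵀPA = [-0.3839 -0.4602; -0.3568 -0.4085]
A−BK = [-0.1870 0.0066; -1.1518 -0.3806]
AᵀP(A−BK) = [0.5353 0.6128; 0.6128 0.7153]
P' = Q + AᵀP(A−BK) = [1.0353 1.1128; 1.1128 1.7153]
tr(P') = 2.7506

-0.3839 -0.4602 -0.3568 -0.4085


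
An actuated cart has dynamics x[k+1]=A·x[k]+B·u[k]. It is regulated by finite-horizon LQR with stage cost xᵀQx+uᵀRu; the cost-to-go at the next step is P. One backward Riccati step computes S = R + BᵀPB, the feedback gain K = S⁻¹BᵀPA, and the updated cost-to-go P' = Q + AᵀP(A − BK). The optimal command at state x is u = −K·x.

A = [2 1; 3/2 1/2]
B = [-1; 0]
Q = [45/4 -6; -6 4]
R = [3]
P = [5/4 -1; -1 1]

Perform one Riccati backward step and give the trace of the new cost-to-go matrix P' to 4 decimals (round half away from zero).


16.6324

BᵀP = [-1.2500 1.0000]
S = R + BᵀPB = [3] + [1.2500] = [4.2500]
BᵀPA = [-1.0000 -0.7500]
K = S⁻¹·BᵀPA = [-0.2353 -0.1765]
A−BK = [1.7647 0.8235; 1.5000 0.5000]
AᵀP(A−BK) = [1.0147 0.5735; 0.5735 0.3676]
P' = Q + AᵀP(A−BK) = [12.2647 -5.4265; -5.4265 4.3676]
tr(P') = 16.6324


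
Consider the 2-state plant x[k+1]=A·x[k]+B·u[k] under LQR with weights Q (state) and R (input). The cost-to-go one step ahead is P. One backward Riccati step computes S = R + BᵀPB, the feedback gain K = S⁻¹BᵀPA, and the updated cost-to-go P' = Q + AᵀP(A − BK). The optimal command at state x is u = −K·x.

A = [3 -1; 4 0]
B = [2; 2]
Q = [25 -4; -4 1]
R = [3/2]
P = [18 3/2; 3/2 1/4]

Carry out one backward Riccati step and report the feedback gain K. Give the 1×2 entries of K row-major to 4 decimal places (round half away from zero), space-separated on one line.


1.5145 -0.4509

BᵀP = [39.0000 3.5000]
S = R + BᵀPB = [3/2] + [85.0000] = [86.5000]
BᵀPA = [131.0000 -39.0000]
K = S⁻¹·BᵀPA = [1.5145 -0.4509]
A−BK = [-0.0289 -0.0983; 0.9711 0.9017]
AᵀP(A−BK) = [3.6069 -0.9364; -0.9364 0.4162]
P' = Q + AᵀP(A−BK) = [28.6069 -4.9364; -4.9364 1.4162]
tr(P') = 30.0231


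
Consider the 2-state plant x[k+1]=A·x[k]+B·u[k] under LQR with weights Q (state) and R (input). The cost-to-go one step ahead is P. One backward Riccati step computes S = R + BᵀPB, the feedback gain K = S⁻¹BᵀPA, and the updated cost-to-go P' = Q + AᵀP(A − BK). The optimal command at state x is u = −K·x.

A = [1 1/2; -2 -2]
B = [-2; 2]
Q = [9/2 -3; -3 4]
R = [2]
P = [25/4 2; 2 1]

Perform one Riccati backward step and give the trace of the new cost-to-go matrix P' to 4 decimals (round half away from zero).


BᵀP = [-8.5000 -2.0000]
S = R + BᵀPB = [2] + [13.0000] = [15.0000]
BᵀPA = [-4.5000 -0.2500]
K = S⁻¹·BᵀPA = [-0.3000 -0.0167]
A−BK = [0.4000 0.4667; -1.4000 -1.9667]
AᵀP(A−BK) = [0.9000 1.0500; 1.0500 1.5583]
P' = Q + AᵀP(A−BK) = [5.4000 -1.9500; -1.9500 5.5583]
tr(P') = 10.9583

10.9583


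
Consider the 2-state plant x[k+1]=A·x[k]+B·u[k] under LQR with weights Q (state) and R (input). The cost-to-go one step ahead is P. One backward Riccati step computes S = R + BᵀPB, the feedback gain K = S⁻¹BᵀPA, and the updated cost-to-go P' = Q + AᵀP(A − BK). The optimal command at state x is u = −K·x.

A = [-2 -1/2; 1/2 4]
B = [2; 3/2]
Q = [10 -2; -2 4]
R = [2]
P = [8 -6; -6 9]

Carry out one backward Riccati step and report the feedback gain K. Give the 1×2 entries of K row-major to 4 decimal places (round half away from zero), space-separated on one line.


-0.7260 0.1370

BᵀP = [7.0000 1.5000]
S = R + BᵀPB = [2] + [16.2500] = [18.2500]
BᵀPA = [-13.2500 2.5000]
K = S⁻¹·BᵀPA = [-0.7260 0.1370]
A−BK = [-0.5479 -0.7740; 1.5890 3.7945]
AᵀP(A−BK) = [36.6301 77.3151; 77.3151 169.6575]
P' = Q + AᵀP(A−BK) = [46.6301 75.3151; 75.3151 173.6575]
tr(P') = 220.2877


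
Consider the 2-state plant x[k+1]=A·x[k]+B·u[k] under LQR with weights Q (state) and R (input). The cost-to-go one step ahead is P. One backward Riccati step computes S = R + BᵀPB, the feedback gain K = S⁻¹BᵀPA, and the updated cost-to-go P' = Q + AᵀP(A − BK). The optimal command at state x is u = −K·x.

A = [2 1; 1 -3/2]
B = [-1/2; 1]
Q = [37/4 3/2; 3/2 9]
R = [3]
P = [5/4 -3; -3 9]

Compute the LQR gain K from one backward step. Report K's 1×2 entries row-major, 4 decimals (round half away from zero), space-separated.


BᵀP = [-3.6250 10.5000]
S = R + BᵀPB = [3] + [12.3125] = [15.3125]
BᵀPA = [3.2500 -19.3750]
K = S⁻¹·BᵀPA = [0.2122 -1.2653]
A−BK = [2.1061 0.3673; 0.7878 -0.2347]
AᵀP(A−BK) = [1.3102 -0.8878; -0.8878 5.9847]
P' = Q + AᵀP(A−BK) = [10.5602 0.6122; 0.6122 14.9847]
tr(P') = 25.5449

0.2122 -1.2653


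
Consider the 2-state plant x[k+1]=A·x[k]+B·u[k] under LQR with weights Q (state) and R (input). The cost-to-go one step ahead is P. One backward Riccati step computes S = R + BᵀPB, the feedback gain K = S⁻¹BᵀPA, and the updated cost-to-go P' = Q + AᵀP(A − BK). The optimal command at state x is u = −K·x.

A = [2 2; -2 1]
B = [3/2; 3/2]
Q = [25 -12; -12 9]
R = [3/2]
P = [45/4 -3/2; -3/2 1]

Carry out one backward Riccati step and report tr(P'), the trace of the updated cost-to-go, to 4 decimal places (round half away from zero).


56.2185

BᵀP = [14.6250 -0.7500]
S = R + BᵀPB = [3/2] + [20.8125] = [22.3125]
BᵀPA = [30.7500 28.5000]
K = S⁻¹·BᵀPA = [1.3782 1.2773]
A−BK = [-0.0672 0.0840; -4.0672 -0.9160]
AᵀP(A−BK) = [18.6218 6.7227; 6.7227 3.5966]
P' = Q + AᵀP(A−BK) = [43.6218 -5.2773; -5.2773 12.5966]
tr(P') = 56.2185


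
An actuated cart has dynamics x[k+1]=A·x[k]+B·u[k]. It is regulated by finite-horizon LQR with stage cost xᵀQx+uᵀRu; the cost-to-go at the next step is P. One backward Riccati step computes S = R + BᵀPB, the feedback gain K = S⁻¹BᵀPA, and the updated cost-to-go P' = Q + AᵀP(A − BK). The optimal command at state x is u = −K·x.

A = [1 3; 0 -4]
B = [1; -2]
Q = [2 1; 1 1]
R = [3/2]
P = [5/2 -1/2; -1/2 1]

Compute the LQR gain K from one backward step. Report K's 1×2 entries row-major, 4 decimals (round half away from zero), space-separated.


0.3500 2.0500

BᵀP = [3.5000 -2.5000]
S = R + BᵀPB = [3/2] + [8.5000] = [10.0000]
BᵀPA = [3.5000 20.5000]
K = S⁻¹·BᵀPA = [0.3500 2.0500]
A−BK = [0.6500 0.9500; 0.7000 0.1000]
AᵀP(A−BK) = [1.2750 2.3250; 2.3250 8.4750]
P' = Q + AᵀP(A−BK) = [3.2750 3.3250; 3.3250 9.4750]
tr(P') = 12.7500


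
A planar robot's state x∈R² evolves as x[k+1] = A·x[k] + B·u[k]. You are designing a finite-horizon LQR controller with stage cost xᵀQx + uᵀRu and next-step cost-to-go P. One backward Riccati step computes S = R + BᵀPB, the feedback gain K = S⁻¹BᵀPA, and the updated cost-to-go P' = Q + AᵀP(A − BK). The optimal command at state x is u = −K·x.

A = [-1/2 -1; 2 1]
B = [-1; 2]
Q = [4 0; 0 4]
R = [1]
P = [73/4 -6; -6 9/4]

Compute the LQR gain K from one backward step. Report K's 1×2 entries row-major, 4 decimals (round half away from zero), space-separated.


BᵀP = [-30.2500 10.5000]
S = R + BᵀPB = [1] + [51.2500] = [52.2500]
BᵀPA = [36.1250 40.7500]
K = S⁻¹·BᵀPA = [0.6914 0.7799]
A−BK = [0.1914 -0.2201; 0.6172 -0.5598]
AᵀP(A−BK) = [0.5861 0.4510; 0.4510 0.7189]
P' = Q + AᵀP(A−BK) = [4.5861 0.4510; 0.4510 4.7189]
tr(P') = 9.3050

0.6914 0.7799


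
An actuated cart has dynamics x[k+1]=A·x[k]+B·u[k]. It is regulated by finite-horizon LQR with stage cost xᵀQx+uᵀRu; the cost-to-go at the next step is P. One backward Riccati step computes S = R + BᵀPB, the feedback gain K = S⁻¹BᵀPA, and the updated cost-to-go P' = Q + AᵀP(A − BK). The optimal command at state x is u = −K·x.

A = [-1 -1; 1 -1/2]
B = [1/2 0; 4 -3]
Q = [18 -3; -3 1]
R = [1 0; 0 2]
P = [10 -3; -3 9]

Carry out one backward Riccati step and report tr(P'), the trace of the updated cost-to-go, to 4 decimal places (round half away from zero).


32.2618

BᵀP = [-7.0000 34.5000; 9.0000 -27.0000]
S = R + BᵀPB = [1 0; 0 2] + [134.5000 -103.5000; -103.5000 81.0000] = [135.5000 -103.5000; -103.5000 83.0000]
BᵀPA = [41.5000 -10.2500; -36.0000 4.5000]
K = S⁻¹·BᵀPA = [-0.5269 -0.7206; -1.0908 -0.8444]
A−BK = [-0.7365 -0.6397; -0.1647 -0.1507]
AᵀP(A−BK) = [7.5985 6.5077; 6.5077 5.6633]
P' = Q + AᵀP(A−BK) = [25.5985 3.5077; 3.5077 6.6633]
tr(P') = 32.2618


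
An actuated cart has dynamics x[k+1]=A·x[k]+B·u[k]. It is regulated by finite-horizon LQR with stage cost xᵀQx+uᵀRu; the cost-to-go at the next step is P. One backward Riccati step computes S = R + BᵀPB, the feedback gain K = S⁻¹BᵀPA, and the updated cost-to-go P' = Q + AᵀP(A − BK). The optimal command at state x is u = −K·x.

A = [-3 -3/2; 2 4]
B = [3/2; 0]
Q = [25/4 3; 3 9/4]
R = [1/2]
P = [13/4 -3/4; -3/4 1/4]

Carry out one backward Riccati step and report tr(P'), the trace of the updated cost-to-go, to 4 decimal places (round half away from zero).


13.7520

BᵀP = [4.8750 -1.1250]
S = R + BᵀPB = [1/2] + [7.3125] = [7.8125]
BᵀPA = [-16.8750 -11.8125]
K = S⁻¹·BᵀPA = [-2.1600 -1.5120]
A−BK = [0.2400 0.7680; 2.0000 4.0000]
AᵀP(A−BK) = [2.8000 2.3600; 2.3600 2.4520]
P' = Q + AᵀP(A−BK) = [9.0500 5.3600; 5.3600 4.7020]
tr(P') = 13.7520


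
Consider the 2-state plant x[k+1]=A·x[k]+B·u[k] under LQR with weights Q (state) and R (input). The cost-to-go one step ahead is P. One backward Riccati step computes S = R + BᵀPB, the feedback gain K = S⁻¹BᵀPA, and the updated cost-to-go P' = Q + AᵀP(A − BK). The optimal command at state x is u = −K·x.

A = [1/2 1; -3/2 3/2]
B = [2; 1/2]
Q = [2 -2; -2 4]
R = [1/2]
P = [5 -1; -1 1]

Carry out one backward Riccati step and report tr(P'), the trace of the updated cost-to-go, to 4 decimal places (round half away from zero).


BᵀP = [9.5000 -1.5000]
S = R + BᵀPB = [1/2] + [18.2500] = [18.7500]
BᵀPA = [7.0000 7.2500]
K = S⁻¹·BᵀPA = [0.3733 0.3867]
A−BK = [-0.2467 0.2267; -1.6867 1.3067]
AᵀP(A−BK) = [2.3867 -1.7067; -1.7067 1.4467]
P' = Q + AᵀP(A−BK) = [4.3867 -3.7067; -3.7067 5.4467]
tr(P') = 9.8333

9.8333


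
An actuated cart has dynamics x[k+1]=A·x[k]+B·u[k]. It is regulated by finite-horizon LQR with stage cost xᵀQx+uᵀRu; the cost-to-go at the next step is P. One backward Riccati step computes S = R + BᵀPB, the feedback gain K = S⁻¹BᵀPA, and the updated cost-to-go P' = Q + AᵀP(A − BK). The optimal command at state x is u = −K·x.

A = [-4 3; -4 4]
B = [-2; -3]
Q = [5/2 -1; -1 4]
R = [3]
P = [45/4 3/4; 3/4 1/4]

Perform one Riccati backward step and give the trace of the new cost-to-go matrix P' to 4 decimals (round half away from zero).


BᵀP = [-24.7500 -2.2500]
S = R + BᵀPB = [3] + [56.2500] = [59.2500]
BᵀPA = [108.0000 -83.2500]
K = S⁻¹·BᵀPA = [1.8228 -1.4051]
A−BK = [-0.3544 0.1899; 1.4684 -0.2152]
AᵀP(A−BK) = [11.1392 -8.2532; -8.2532 6.2785]
P' = Q + AᵀP(A−BK) = [13.6392 -9.2532; -9.2532 10.2785]
tr(P') = 23.9177

23.9177


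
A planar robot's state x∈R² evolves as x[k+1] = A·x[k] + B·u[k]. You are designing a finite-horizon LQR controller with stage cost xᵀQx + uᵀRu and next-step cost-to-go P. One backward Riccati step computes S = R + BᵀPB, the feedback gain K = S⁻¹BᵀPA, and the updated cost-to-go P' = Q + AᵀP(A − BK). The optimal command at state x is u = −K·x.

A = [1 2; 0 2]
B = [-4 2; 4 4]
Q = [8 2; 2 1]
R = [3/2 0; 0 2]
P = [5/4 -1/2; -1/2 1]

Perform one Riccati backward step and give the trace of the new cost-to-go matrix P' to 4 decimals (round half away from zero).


BᵀP = [-7.0000 6.0000; 0.5000 3.0000]
S = R + BᵀPB = [3/2 0; 0 2] + [52.0000 10.0000; 10.0000 13.0000] = [53.5000 10.0000; 10.0000 15.0000]
BᵀPA = [-7.0000 -2.0000; 0.5000 7.0000]
K = S⁻¹·BᵀPA = [-0.1566 -0.1423; 0.1377 0.5616]
A−BK = [0.0982 0.3075; 0.0754 0.3231]
AᵀP(A−BK) = [0.0851 0.2228; 0.2228 0.7843]
P' = Q + AᵀP(A−BK) = [8.0851 2.2228; 2.2228 1.7843]
tr(P') = 9.8694

9.8694


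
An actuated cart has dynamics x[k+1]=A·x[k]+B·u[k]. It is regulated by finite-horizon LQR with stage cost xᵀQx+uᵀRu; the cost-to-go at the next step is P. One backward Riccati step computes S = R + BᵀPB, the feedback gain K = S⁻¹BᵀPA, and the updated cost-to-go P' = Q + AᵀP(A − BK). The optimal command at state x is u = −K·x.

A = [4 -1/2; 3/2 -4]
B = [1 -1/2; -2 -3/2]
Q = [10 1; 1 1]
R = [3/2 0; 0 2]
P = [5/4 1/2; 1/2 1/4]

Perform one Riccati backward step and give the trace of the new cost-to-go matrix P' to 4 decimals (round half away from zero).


BᵀP = [0.2500 0.0000; -1.3750 -0.6250]
S = R + BᵀPB = [3/2 0; 0 2] + [0.2500 -0.1250; -0.1250 1.6250] = [1.7500 -0.1250; -0.1250 3.6250]
BᵀPA = [1.0000 -0.1250; -6.4375 3.1875]
K = S⁻¹·BᵀPA = [0.4457 -0.0086; -1.7605 0.8790]
A−BK = [2.6741 -0.0519; -0.2494 -2.6988]
AᵀP(A−BK) = [14.7836 -6.7077; -6.7077 3.5096]
P' = Q + AᵀP(A−BK) = [24.7836 -5.7077; -5.7077 4.5096]
tr(P') = 29.2932

29.2932


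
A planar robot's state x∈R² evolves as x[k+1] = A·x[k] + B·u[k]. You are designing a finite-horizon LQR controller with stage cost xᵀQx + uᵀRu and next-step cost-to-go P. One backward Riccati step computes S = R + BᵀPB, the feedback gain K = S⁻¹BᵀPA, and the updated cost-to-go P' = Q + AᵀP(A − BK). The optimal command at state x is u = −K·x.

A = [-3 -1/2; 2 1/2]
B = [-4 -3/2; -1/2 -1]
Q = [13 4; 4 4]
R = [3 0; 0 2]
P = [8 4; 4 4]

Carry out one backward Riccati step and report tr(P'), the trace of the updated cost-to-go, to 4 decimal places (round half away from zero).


25.9929

BᵀP = [-34.0000 -18.0000; -16.0000 -10.0000]
S = R + BᵀPB = [3 0; 0 2] + [145.0000 69.0000; 69.0000 34.0000] = [148.0000 69.0000; 69.0000 36.0000]
BᵀPA = [66.0000 8.0000; 28.0000 3.0000]
K = S⁻¹·BᵀPA = [0.7831 0.1429; -0.7231 -0.1905]
A−BK = [-0.9524 -0.2143; 1.6684 0.3810]
AᵀP(A−BK) = [8.5644 1.9048; 1.9048 0.4286]
P' = Q + AᵀP(A−BK) = [21.5644 5.9048; 5.9048 4.4286]
tr(P') = 25.9929


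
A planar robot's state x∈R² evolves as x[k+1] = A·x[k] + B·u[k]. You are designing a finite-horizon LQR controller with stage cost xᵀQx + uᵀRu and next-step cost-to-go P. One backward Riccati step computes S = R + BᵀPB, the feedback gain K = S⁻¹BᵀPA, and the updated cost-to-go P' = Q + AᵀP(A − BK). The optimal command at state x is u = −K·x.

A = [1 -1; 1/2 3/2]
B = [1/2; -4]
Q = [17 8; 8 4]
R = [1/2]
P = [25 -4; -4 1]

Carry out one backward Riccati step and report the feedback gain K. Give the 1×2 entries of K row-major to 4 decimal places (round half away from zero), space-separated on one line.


0.6581 -0.9677

BᵀP = [28.5000 -6.0000]
S = R + BᵀPB = [1/2] + [38.2500] = [38.7500]
BᵀPA = [25.5000 -37.5000]
K = S⁻¹·BᵀPA = [0.6581 -0.9677]
A−BK = [0.6710 -0.5161; 3.1323 -2.3710]
AᵀP(A−BK) = [4.4694 -3.5726; -3.5726 2.9597]
P' = Q + AᵀP(A−BK) = [21.4694 4.4274; 4.4274 6.9597]
tr(P') = 28.4290


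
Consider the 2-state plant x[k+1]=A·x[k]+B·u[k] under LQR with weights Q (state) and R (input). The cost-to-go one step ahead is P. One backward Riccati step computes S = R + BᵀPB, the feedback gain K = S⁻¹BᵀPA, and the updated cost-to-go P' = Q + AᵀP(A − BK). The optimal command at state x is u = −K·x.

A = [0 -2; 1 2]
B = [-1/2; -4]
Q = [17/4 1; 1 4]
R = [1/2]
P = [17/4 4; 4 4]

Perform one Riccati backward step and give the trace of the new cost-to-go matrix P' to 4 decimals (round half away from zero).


9.2768

BᵀP = [-18.1250 -18.0000]
S = R + BᵀPB = [1/2] + [81.0625] = [81.5625]
BᵀPA = [-18.0000 0.2500]
K = S⁻¹·BᵀPA = [-0.2207 0.0031]
A−BK = [-0.1103 -1.9985; 0.1172 2.0123]
AᵀP(A−BK) = [0.0276 0.0552; 0.0552 0.9992]
P' = Q + AᵀP(A−BK) = [4.2776 1.0552; 1.0552 4.9992]
tr(P') = 9.2768


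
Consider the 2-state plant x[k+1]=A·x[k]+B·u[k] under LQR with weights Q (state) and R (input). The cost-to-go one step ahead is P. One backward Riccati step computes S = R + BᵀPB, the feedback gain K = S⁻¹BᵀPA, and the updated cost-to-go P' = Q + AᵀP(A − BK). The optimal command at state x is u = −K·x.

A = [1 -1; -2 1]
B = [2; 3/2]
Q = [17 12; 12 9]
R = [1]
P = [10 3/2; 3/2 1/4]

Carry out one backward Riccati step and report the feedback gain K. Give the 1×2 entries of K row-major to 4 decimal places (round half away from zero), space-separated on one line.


0.3066 -0.3733

BᵀP = [22.2500 3.3750]
S = R + BᵀPB = [1] + [49.5625] = [50.5625]
BᵀPA = [15.5000 -18.8750]
K = S⁻¹·BᵀPA = [0.3066 -0.3733]
A−BK = [0.3869 -0.2534; -2.4598 1.5600]
AᵀP(A−BK) = [0.2485 -0.2138; -0.2138 0.2040]
P' = Q + AᵀP(A−BK) = [17.2485 11.7862; 11.7862 9.2040]
tr(P') = 26.4524


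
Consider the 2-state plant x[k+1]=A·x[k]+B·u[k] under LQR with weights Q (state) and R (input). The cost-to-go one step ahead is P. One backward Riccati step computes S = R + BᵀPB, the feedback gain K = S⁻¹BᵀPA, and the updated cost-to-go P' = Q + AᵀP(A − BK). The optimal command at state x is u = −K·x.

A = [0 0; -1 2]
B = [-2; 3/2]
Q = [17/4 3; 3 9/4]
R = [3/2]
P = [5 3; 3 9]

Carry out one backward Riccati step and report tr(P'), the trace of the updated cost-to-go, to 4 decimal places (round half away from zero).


BᵀP = [-5.5000 7.5000]
S = R + BᵀPB = [3/2] + [22.2500] = [23.7500]
BᵀPA = [-7.5000 15.0000]
K = S⁻¹·BᵀPA = [-0.3158 0.6316]
A−BK = [-0.6316 1.2632; -0.5263 1.0526]
AᵀP(A−BK) = [6.6316 -13.2632; -13.2632 26.5263]
P' = Q + AᵀP(A−BK) = [10.8816 -10.2632; -10.2632 28.7763]
tr(P') = 39.6579

39.6579


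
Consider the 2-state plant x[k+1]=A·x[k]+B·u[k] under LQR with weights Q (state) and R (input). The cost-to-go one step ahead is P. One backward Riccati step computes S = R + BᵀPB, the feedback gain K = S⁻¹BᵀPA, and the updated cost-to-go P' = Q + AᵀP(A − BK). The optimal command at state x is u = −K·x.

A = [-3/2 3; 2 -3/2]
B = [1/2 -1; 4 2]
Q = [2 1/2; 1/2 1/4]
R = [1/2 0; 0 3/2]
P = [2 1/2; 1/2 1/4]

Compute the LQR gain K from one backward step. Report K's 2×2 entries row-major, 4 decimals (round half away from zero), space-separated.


-0.2464 0.9457 0.5507 -1.0109

BᵀP = [3.0000 1.2500; -1.0000 0.0000]
S = R + BᵀPB = [1/2 0; 0 3/2] + [6.5000 -0.5000; -0.5000 1.0000] = [7.0000 -0.5000; -0.5000 2.5000]
BᵀPA = [-2.0000 7.1250; 1.5000 -3.0000]
K = S⁻¹·BᵀPA = [-0.2464 0.9457; 0.5507 -1.0109]
A−BK = [-0.8261 1.5163; 1.8841 -3.2609]
AᵀP(A−BK) = [1.1812 -2.2174; -2.2174 4.2921]
P' = Q + AᵀP(A−BK) = [3.1812 -1.7174; -1.7174 4.5421]
tr(P') = 7.7233


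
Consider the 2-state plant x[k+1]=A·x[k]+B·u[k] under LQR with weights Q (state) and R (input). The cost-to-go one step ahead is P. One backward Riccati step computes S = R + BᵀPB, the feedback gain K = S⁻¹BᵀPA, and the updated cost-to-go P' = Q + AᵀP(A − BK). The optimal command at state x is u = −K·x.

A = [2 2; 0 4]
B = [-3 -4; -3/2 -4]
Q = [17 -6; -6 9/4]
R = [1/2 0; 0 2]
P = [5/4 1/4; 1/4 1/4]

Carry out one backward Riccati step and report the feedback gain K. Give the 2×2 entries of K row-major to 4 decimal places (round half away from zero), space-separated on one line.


BᵀP = [-4.1250 -1.1250; -6.0000 -2.0000]
S = R + BᵀPB = [1/2 0; 0 2] + [14.0625 21.0000; 21.0000 32.0000] = [14.5625 21.0000; 21.0000 34.0000]
BᵀPA = [-8.2500 -12.7500; -12.0000 -20.0000]
K = S⁻¹·BᵀPA = [-0.5266 -0.2494; -0.0277 -0.4342]
A−BK = [0.3095 -0.4850; -0.9007 1.8891]
AᵀP(A−BK) = [0.3233 -0.2679; -0.2679 1.1363]
P' = Q + AᵀP(A−BK) = [17.3233 -6.2679; -6.2679 3.3863]
tr(P') = 20.7096

-0.5266 -0.2494 -0.0277 -0.4342


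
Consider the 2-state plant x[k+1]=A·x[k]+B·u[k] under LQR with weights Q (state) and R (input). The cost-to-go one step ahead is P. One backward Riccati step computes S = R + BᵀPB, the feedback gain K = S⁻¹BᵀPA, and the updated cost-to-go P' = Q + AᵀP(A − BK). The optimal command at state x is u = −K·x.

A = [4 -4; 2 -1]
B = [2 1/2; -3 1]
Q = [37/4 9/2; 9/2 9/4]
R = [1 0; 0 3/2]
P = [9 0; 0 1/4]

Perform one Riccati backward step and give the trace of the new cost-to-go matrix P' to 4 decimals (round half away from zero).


34.0685

BᵀP = [18.0000 -0.7500; 4.5000 0.2500]
S = R + BᵀPB = [1 0; 0 3/2] + [38.2500 8.2500; 8.2500 2.5000] = [39.2500 8.2500; 8.2500 4.0000]
BᵀPA = [70.5000 -71.2500; 18.5000 -18.2500]
K = S⁻¹·BᵀPA = [1.4547 -1.5116; 1.6247 -1.4448]
A−BK = [0.2783 -0.2544; 4.7393 -4.0900]
AᵀP(A−BK) = [12.3879 -11.2031; -11.2031 10.1806]
P' = Q + AᵀP(A−BK) = [21.6379 -6.7031; -6.7031 12.4306]
tr(P') = 34.0685


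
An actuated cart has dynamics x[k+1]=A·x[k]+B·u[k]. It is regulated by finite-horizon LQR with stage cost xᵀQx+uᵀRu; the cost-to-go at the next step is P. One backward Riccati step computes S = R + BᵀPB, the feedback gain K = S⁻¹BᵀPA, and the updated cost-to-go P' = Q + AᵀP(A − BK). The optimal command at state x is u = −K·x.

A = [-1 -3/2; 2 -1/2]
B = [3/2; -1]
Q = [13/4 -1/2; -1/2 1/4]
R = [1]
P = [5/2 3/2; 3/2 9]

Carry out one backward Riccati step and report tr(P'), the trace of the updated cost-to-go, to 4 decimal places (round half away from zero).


BᵀP = [2.2500 -6.7500]
S = R + BᵀPB = [1] + [10.1250] = [11.1250]
BᵀPA = [-15.7500 0.0000]
K = S⁻¹·BᵀPA = [-1.4157 0.0000]
A−BK = [1.1236 -1.5000; 0.5843 -0.5000]
AᵀP(A−BK) = [10.2022 -9.0000; -9.0000 10.1250]
P' = Q + AᵀP(A−BK) = [13.4522 -9.5000; -9.5000 10.3750]
tr(P') = 23.8272

23.8272


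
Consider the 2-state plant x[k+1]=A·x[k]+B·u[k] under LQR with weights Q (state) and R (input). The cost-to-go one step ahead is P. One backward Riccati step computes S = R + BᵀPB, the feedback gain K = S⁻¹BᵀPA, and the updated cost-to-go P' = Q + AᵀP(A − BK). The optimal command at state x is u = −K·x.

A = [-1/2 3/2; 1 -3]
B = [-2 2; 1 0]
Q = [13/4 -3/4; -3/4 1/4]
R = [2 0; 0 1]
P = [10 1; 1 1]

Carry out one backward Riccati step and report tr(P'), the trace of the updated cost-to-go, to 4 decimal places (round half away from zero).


BᵀP = [-19.0000 -1.0000; 20.0000 2.0000]
S = R + BᵀPB = [2 0; 0 1] + [37.0000 -38.0000; -38.0000 40.0000] = [39.0000 -38.0000; -38.0000 41.0000]
BᵀPA = [8.5000 -25.5000; -8.0000 24.0000]
K = S⁻¹·BᵀPA = [0.2871 -0.8613; 0.0710 -0.2129]
A−BK = [-0.0677 0.2032; 0.7129 -2.1387]
AᵀP(A−BK) = [0.6274 -1.8823; -1.8823 5.6468]
P' = Q + AᵀP(A−BK) = [3.8774 -2.6323; -2.6323 5.8968]
tr(P') = 9.7742

9.7742


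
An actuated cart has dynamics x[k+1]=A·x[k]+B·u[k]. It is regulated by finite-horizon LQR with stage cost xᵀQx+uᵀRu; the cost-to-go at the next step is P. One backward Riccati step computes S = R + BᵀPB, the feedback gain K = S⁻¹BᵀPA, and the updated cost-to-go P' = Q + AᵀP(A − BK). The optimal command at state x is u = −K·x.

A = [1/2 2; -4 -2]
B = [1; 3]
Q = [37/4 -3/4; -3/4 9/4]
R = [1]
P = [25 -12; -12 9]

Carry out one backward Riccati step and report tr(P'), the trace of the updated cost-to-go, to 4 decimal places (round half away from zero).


BᵀP = [-11.0000 15.0000]
S = R + BᵀPB = [1] + [34.0000] = [35.0000]
BᵀPA = [-65.5000 -52.0000]
K = S⁻¹·BᵀPA = [-1.8714 -1.4857]
A−BK = [2.3714 3.4857; 1.6143 2.4571]
AᵀP(A−BK) = [75.6714 107.6857; 107.6857 154.7429]
P' = Q + AᵀP(A−BK) = [84.9214 106.9357; 106.9357 156.9929]
tr(P') = 241.9143

241.9143


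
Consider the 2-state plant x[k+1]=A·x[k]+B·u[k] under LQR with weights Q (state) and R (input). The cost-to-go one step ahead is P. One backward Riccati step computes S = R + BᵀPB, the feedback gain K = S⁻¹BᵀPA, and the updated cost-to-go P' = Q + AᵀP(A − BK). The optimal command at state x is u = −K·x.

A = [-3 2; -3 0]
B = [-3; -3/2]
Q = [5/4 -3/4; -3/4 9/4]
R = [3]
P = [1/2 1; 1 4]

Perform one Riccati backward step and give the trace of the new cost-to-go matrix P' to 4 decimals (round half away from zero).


11.7647

BᵀP = [-3.0000 -9.0000]
S = R + BᵀPB = [3] + [22.5000] = [25.5000]
BᵀPA = [36.0000 -6.0000]
K = S⁻¹·BᵀPA = [1.4118 -0.2353]
A−BK = [1.2353 1.2941; -0.8824 -0.3529]
AᵀP(A−BK) = [7.6765 -0.5294; -0.5294 0.5882]
P' = Q + AᵀP(A−BK) = [8.9265 -1.2794; -1.2794 2.8382]
tr(P') = 11.7647


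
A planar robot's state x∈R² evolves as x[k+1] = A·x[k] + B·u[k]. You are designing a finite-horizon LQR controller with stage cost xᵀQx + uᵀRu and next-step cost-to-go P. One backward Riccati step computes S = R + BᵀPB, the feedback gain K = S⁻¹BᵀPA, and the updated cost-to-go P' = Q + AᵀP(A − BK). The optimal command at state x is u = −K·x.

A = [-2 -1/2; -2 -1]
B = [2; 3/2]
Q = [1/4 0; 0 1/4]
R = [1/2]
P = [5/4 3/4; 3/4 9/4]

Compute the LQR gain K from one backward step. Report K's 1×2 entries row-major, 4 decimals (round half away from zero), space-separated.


-1.1286 -0.4440

BᵀP = [3.6250 4.8750]
S = R + BᵀPB = [1/2] + [14.5625] = [15.0625]
BᵀPA = [-17.0000 -6.6875]
K = S⁻¹·BᵀPA = [-1.1286 -0.4440]
A−BK = [0.2573 0.3880; -0.3071 -0.3340]
AᵀP(A−BK) = [0.8133 0.4523; 0.4523 0.3434]
P' = Q + AᵀP(A−BK) = [1.0633 0.4523; 0.4523 0.5934]
tr(P') = 1.6566


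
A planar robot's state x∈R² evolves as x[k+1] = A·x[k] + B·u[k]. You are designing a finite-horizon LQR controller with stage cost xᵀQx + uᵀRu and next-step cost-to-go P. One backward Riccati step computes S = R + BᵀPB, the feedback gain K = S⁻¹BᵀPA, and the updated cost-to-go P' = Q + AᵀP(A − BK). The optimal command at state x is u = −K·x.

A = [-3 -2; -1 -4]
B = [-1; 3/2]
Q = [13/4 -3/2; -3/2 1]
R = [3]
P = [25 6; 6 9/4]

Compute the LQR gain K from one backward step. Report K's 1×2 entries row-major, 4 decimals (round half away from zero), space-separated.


3.3610 2.8216

BᵀP = [-16.0000 -2.6250]
S = R + BᵀPB = [3] + [12.0625] = [15.0625]
BᵀPA = [50.6250 42.5000]
K = S⁻¹·BᵀPA = [3.3610 2.8216]
A−BK = [0.3610 0.8216; -6.0415 -8.2324]
AᵀP(A−BK) = [93.0996 100.1577; 100.1577 112.0830]
P' = Q + AᵀP(A−BK) = [96.3496 98.6577; 98.6577 113.0830]
tr(P') = 209.4326


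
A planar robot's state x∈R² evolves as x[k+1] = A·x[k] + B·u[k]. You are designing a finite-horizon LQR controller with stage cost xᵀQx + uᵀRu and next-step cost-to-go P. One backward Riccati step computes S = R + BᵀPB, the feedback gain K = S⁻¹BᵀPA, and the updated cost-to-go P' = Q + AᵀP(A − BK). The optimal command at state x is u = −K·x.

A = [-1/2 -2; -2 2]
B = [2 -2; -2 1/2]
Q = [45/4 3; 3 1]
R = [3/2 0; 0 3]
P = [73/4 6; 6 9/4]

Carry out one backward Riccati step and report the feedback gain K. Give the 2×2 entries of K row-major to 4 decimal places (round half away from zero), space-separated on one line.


BᵀP = [24.5000 7.5000; -33.5000 -10.8750]
S = R + BᵀPB = [3/2 0; 0 3] + [34.0000 -45.2500; -45.2500 61.5625] = [35.5000 -45.2500; -45.2500 64.5625]
BᵀPA = [-27.2500 -34.0000; 38.5000 45.2500]
K = S⁻¹·BᵀPA = [-0.0704 -0.6038; 0.5470 0.2777]
A−BK = [0.7348 -0.2371; -2.4143 0.6536]
AᵀP(A−BK) = [2.5854 0.1056; 0.1056 0.9056]
P' = Q + AᵀP(A−BK) = [13.8354 3.1056; 3.1056 1.9056]
tr(P') = 15.7410

-0.0704 -0.6038 0.5470 0.2777


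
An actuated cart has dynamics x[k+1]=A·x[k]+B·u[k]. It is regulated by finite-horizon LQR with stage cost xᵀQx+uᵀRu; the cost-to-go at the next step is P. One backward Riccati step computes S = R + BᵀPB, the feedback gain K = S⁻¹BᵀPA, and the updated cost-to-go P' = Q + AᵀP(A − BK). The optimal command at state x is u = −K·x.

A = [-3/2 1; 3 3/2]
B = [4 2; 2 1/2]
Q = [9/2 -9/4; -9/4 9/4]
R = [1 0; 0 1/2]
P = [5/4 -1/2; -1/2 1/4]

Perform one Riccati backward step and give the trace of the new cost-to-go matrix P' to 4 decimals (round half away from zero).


BᵀP = [4.0000 -1.5000; 2.2500 -0.8750]
S = R + BᵀPB = [1 0; 0 1/2] + [13.0000 7.2500; 7.2500 4.0625] = [14.0000 7.2500; 7.2500 4.5625]
BᵀPA = [-10.5000 1.7500; -6.0000 0.9375]
K = S⁻¹·BᵀPA = [-0.3895 0.1050; -0.6961 0.0387]
A−BK = [1.4503 0.5028; 4.1271 1.2707]
AᵀP(A−BK) = [1.2959 0.2093; 0.2093 0.0925]
P' = Q + AᵀP(A−BK) = [5.7959 -2.0407; -2.0407 2.3425]
tr(P') = 8.1385

8.1385


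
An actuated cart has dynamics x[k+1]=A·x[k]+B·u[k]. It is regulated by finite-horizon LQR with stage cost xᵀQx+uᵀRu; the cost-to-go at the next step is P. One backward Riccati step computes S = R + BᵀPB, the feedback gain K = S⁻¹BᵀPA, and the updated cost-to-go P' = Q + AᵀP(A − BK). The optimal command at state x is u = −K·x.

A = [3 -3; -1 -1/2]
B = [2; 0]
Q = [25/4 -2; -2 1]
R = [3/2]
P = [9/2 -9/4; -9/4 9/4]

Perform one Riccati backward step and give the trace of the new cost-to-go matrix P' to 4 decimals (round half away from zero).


15.5144

BᵀP = [9.0000 -4.5000]
S = R + BᵀPB = [3/2] + [18.0000] = [19.5000]
BᵀPA = [31.5000 -24.7500]
K = S⁻¹·BᵀPA = [1.6154 -1.2692]
A−BK = [-0.2308 -0.4615; -1.0000 -0.5000]
AᵀP(A−BK) = [5.3654 -2.7692; -2.7692 2.8990]
P' = Q + AᵀP(A−BK) = [11.6154 -4.7692; -4.7692 3.8990]
tr(P') = 15.5144


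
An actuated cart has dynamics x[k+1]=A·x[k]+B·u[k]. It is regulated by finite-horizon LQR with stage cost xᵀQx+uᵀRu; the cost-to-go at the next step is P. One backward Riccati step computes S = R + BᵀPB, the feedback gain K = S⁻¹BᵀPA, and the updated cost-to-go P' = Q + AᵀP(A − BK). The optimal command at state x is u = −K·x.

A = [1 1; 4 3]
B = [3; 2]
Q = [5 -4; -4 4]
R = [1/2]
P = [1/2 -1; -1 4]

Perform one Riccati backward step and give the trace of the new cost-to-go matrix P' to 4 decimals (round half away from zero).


30.3889

BᵀP = [-0.5000 5.0000]
S = R + BᵀPB = [1/2] + [8.5000] = [9.0000]
BᵀPA = [19.5000 14.5000]
K = S⁻¹·BᵀPA = [2.1667 1.6111]
A−BK = [-5.5000 -3.8333; -0.3333 -0.2222]
AᵀP(A−BK) = [14.2500 10.0833; 10.0833 7.1389]
P' = Q + AᵀP(A−BK) = [19.2500 6.0833; 6.0833 11.1389]
tr(P') = 30.3889


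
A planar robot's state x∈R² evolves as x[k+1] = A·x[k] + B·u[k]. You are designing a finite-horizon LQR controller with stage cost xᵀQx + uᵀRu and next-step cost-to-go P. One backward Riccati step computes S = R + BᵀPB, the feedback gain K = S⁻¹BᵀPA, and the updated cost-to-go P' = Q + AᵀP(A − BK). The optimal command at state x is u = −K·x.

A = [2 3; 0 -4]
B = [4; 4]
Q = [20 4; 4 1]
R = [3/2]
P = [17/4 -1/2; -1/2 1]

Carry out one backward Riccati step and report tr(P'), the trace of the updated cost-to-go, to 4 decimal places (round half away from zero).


71.6025

BᵀP = [15.0000 2.0000]
S = R + BᵀPB = [3/2] + [68.0000] = [69.5000]
BᵀPA = [30.0000 37.0000]
K = S⁻¹·BᵀPA = [0.4317 0.5324]
A−BK = [0.2734 0.8705; -1.7266 -6.1295]
AᵀP(A−BK) = [4.0504 13.5288; 13.5288 46.5522]
P' = Q + AᵀP(A−BK) = [24.0504 17.5288; 17.5288 47.5522]
tr(P') = 71.6025


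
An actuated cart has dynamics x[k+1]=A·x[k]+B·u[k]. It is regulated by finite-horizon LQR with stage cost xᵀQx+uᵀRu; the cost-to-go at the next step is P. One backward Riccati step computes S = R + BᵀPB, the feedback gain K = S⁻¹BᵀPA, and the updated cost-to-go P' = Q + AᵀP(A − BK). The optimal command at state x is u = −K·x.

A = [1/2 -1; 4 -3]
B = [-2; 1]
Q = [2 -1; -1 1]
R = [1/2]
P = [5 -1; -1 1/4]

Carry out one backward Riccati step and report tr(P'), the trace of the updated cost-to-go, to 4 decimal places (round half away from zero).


4.2753

BᵀP = [-11.0000 2.2500]
S = R + BᵀPB = [1/2] + [24.2500] = [24.7500]
BᵀPA = [3.5000 4.2500]
K = S⁻¹·BᵀPA = [0.1414 0.1717]
A−BK = [0.7828 -0.6566; 3.8586 -3.1717]
AᵀP(A−BK) = [0.7551 -0.6010; -0.6010 0.5202]
P' = Q + AᵀP(A−BK) = [2.7551 -1.6010; -1.6010 1.5202]
tr(P') = 4.2753
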